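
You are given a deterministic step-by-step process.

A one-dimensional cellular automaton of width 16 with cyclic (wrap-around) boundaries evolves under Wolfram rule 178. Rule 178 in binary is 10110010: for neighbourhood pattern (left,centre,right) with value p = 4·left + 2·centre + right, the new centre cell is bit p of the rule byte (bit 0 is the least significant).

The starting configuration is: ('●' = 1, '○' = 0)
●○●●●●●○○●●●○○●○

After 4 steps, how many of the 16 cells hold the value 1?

k=0  ●○●●●●●○○●●●○○●○
k=1  ○●○●●●○●●○●○●●○●
k=2  ●○●○●○●○○●○●○○●○
k=3  ○●○●○●○●●○●○●●○●
k=4  ●○●○●○●○○●○●○○●○

7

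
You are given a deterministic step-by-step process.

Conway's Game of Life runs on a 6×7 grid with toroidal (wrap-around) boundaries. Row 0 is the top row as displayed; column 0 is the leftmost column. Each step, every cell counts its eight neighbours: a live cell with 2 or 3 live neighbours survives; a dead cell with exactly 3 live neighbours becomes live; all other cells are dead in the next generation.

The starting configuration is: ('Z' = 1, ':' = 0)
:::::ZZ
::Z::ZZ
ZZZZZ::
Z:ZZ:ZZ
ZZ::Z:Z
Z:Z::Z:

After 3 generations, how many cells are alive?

step 0: :::::ZZ
::Z::ZZ
ZZZZZ::
Z:ZZ:ZZ
ZZ::Z:Z
Z:Z::Z:
step 1: ZZ::Z::
::Z::::
:::::::
:::::::
::::Z::
::::Z::
step 2: :Z:Z:::
:Z:::::
:::::::
:::::::
:::::::
:::ZZZ:
step 3: :::Z:::
::Z::::
:::::::
:::::::
::::Z::
::ZZZ::

6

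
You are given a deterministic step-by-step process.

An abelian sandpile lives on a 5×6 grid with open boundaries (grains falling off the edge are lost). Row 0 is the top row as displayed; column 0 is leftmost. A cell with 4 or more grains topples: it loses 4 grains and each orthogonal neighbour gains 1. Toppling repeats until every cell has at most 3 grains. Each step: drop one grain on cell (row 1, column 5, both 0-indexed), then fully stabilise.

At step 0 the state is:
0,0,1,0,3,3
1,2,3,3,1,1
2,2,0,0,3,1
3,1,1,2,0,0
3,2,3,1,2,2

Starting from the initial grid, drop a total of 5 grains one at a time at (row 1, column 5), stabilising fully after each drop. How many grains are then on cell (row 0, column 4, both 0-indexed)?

0) 0,0,1,0,3,3
1,2,3,3,1,1
2,2,0,0,3,1
3,1,1,2,0,0
3,2,3,1,2,2
1) 0,0,1,0,3,3
1,2,3,3,1,2
2,2,0,0,3,1
3,1,1,2,0,0
3,2,3,1,2,2
2) 0,0,1,0,3,3
1,2,3,3,1,3
2,2,0,0,3,1
3,1,1,2,0,0
3,2,3,1,2,2
3) 0,0,1,1,0,1
1,2,3,3,3,1
2,2,0,0,3,2
3,1,1,2,0,0
3,2,3,1,2,2
4) 0,0,1,1,0,1
1,2,3,3,3,2
2,2,0,0,3,2
3,1,1,2,0,0
3,2,3,1,2,2
5) 0,0,1,1,0,1
1,2,3,3,3,3
2,2,0,0,3,2
3,1,1,2,0,0
3,2,3,1,2,2

0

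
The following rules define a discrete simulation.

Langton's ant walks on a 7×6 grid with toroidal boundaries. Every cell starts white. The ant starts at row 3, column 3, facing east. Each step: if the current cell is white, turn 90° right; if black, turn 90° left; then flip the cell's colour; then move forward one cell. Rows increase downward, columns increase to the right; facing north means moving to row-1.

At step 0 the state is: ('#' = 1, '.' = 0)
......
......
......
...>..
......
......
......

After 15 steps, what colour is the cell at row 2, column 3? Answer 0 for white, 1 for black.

1

k=0  ......
......
......
...>..
......
......
......
k=1  ......
......
......
...#..
...v..
......
......
k=2  ......
......
......
...#..
..<#..
......
......
k=3  ......
......
......
..^#..
..##..
......
......
k=4  ......
......
......
..#>..
..##..
......
......
k=5  ......
......
...^..
..#...
..##..
......
......
k=6  ......
......
...#>.
..#...
..##..
......
......
k=7  ......
......
...##.
..#.v.
..##..
......
......
k=8  ......
......
...##.
..#<#.
..##..
......
......
k=9  ......
......
...^#.
..###.
..##..
......
......
k=10  ......
......
..<.#.
..###.
..##..
......
......
k=11  ......
..^...
..#.#.
..###.
..##..
......
......
k=12  ......
..#>..
..#.#.
..###.
..##..
......
......
k=13  ......
..##..
..#v#.
..###.
..##..
......
......
k=14  ......
..##..
..<##.
..###.
..##..
......
......
k=15  ......
..##..
...##.
..v##.
..##..
......
......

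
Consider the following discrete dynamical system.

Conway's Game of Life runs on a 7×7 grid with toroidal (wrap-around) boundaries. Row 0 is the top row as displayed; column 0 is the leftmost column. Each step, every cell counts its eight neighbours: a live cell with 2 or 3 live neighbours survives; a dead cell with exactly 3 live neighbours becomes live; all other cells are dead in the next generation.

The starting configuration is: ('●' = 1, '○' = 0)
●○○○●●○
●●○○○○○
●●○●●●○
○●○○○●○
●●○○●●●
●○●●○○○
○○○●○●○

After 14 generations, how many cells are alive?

step 0: ●○○○●●○
●●○○○○○
●●○●●●○
○●○○○●○
●●○○●●●
●○●●○○○
○○○●○●○
step 1: ●●○○●●○
○○●●○○○
○○○○●●○
○○○●○○○
○○○●●●○
●○●●○○○
○●●●○●○
step 2: ●○○○○●●
○●●●○○●
○○●○●○○
○○○●○○○
○○○○○○○
○○○○○●●
○○○○○●○
step 3: ●●●○●●○
○●●●●○●
○●○○●○○
○○○●○○○
○○○○○○○
○○○○○●●
●○○○●○○
step 4: ○○○○○○○
○○○○○○●
●●○○●●○
○○○○○○○
○○○○○○○
○○○○○●●
●○○●●○○
step 5: ○○○○○○○
●○○○○●●
●○○○○●●
○○○○○○○
○○○○○○○
○○○○●●●
○○○○●●●
step 6: ●○○○●○○
●○○○○●○
●○○○○●○
○○○○○○●
○○○○○●○
○○○○●○●
○○○○●○●
step 7: ●○○○●○○
●●○○●●○
●○○○○●○
○○○○○●●
○○○○○●●
○○○○●○●
●○○●●○●
step 8: ○○○○○○○
●●○○●●○
●●○○○○○
●○○○●○○
●○○○●○○
○○○●●○○
●○○●●○●
step 9: ○●○●○○○
●●○○○○●
○○○○●●○
●○○○○○●
○○○○●●○
●○○○○○●
○○○●●●○
step 10: ○●○●○●●
●●●○●●●
○●○○○●○
○○○○○○●
○○○○○●○
○○○●○○●
●○●●●●●
step 11: ○○○○○○○
○○○●○○○
○●●○●○○
○○○○○●●
○○○○○●●
●○●●○○○
○●○○○○○
step 12: ○○○○○○○
○○●●○○○
○○●●●●○
●○○○●○●
●○○○●●○
●●●○○○●
○●●○○○○
step 13: ○●○●○○○
○○●○○○○
○●●○○●●
●●○○○○○
○○○●●○○
○○●●○●●
○○●○○○○
step 14: ○●○●○○○
●○○●○○○
○○●○○○●
●●○●●●●
●●○●●●●
○○●○○●○
○●○○●○○

22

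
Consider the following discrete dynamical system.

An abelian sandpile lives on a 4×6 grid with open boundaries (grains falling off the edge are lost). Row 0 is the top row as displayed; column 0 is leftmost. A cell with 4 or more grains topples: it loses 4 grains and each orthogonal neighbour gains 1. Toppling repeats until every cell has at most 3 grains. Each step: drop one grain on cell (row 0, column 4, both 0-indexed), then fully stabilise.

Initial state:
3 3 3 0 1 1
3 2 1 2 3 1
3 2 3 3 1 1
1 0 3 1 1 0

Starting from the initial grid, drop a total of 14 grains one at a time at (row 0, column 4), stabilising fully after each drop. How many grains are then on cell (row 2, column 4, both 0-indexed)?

[0] 3 3 3 0 1 1
3 2 1 2 3 1
3 2 3 3 1 1
1 0 3 1 1 0
[1] 3 3 3 0 2 1
3 2 1 2 3 1
3 2 3 3 1 1
1 0 3 1 1 0
[2] 3 3 3 0 3 1
3 2 1 2 3 1
3 2 3 3 1 1
1 0 3 1 1 0
[3] 3 3 3 1 1 2
3 2 1 3 0 2
3 2 3 3 2 1
1 0 3 1 1 0
[4] 3 3 3 1 2 2
3 2 1 3 0 2
3 2 3 3 2 1
1 0 3 1 1 0
[5] 3 3 3 1 3 2
3 2 1 3 0 2
3 2 3 3 2 1
1 0 3 1 1 0
[6] 3 3 3 2 0 3
3 2 1 3 1 2
3 2 3 3 2 1
1 0 3 1 1 0
[7] 3 3 3 2 1 3
3 2 1 3 1 2
3 2 3 3 2 1
1 0 3 1 1 0
[8] 3 3 3 2 2 3
3 2 1 3 1 2
3 2 3 3 2 1
1 0 3 1 1 0
[9] 3 3 3 2 3 3
3 2 1 3 1 2
3 2 3 3 2 1
1 0 3 1 1 0
[10] 3 3 3 3 1 0
3 2 1 3 2 3
3 2 3 3 2 1
1 0 3 1 1 0
[11] 3 3 3 3 2 0
3 2 1 3 2 3
3 2 3 3 2 1
1 0 3 1 1 0
[12] 3 3 3 3 3 0
3 2 1 3 2 3
3 2 3 3 2 1
1 0 3 1 1 0
[13] 1 2 2 2 2 2
2 2 1 3 2 0
1 1 3 2 0 3
2 2 0 3 2 0
[14] 1 2 2 2 3 2
2 2 1 3 2 0
1 1 3 2 0 3
2 2 0 3 2 0

0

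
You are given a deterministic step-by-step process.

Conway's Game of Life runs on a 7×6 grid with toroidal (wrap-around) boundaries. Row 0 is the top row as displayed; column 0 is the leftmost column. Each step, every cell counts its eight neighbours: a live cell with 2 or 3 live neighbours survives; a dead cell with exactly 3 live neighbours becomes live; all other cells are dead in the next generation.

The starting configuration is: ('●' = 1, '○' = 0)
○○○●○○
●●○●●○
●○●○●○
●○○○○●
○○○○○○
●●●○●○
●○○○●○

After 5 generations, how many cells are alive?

9

gen 0: ○○○●○○
●●○●●○
●○●○●○
●○○○○●
○○○○○○
●●●○●○
●○○○●○
gen 1: ●●●●○○
●●○○●○
○○●○●○
●●○○○●
○○○○○○
●●○●○○
●○●○●○
gen 2: ○○○○●○
●○○○●○
○○●●●○
●●○○○●
○○●○○●
●●●●○●
○○○○●○
gen 3: ○○○●●○
○○○○●○
○○●●●○
●●○○○●
○○○●○○
●●●●○●
●●●○●○
gen 4: ○●●○●○
○○●○○●
●●●●●○
●●○○○●
○○○●○○
○○○○○●
○○○○○○
gen 5: ○●●●○○
○○○○○●
○○○●●○
○○○○○●
○○○○●●
○○○○○○
○○○○○○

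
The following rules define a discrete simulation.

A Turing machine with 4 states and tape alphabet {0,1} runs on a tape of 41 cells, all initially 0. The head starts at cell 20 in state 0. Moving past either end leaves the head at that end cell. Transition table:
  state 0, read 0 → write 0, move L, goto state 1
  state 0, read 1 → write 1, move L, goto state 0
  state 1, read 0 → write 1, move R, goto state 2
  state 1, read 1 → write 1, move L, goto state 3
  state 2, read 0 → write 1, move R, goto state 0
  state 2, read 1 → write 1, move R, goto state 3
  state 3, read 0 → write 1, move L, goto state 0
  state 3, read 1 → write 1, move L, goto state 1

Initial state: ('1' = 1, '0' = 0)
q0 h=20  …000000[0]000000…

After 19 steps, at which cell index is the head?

17

step 0: q0 h=20  …000000[0]000000…
step 1: q1 h=19  …000000[0]000000…
step 2: q2 h=20  …000001[0]000000…
step 3: q0 h=21  …000011[0]000000…
step 4: q1 h=20  …000001[1]000000…
step 5: q3 h=19  …000000[1]100000…
step 6: q1 h=18  …000000[0]110000…
step 7: q2 h=19  …000001[1]100000…
step 8: q3 h=20  …000011[1]000000…
step 9: q1 h=19  …000001[1]100000…
step 10: q3 h=18  …000000[1]110000…
step 11: q1 h=17  …000000[0]111000…
step 12: q2 h=18  …000001[1]110000…
step 13: q3 h=19  …000011[1]100000…
step 14: q1 h=18  …000001[1]110000…
step 15: q3 h=17  …000000[1]111000…
step 16: q1 h=16  …000000[0]111100…
step 17: q2 h=17  …000001[1]111000…
step 18: q3 h=18  …000011[1]110000…
step 19: q1 h=17  …000001[1]111000…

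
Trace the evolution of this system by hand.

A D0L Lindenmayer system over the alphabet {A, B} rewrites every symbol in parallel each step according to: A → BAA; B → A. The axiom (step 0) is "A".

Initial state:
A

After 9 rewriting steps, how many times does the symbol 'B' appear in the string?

985

t=0: A
t=1: BAA
t=2: ABAABAA
t=3: BAAABAABAAABAABAA
t=4: ABAABAABAAABAABAAABAABAABAAABAABAAABAABAA
t=5: BAAABAABAAABAABAAABAABAABAAABAABAAABAABAABAAABAABAAABAABAAABAABAABAAABAABAAABAABAABAAABAABAAABAABAA
t=6: ABAABAABAAABAABAAABAABAABAAABAABAAABAABAABAAABAABAAABAABAA…BAAABAABAAABAABAAABAABAABAAABAABAAABAABAABAAABAABAAABAABAA  (len 239)
t=7: BAAABAABAAABAABAAABAABAABAAABAABAAABAABAABAAABAABAAABAABAA…BAAABAABAAABAABAAABAABAABAAABAABAAABAABAABAAABAABAAABAABAA  (len 577)
t=8: ABAABAABAAABAABAAABAABAABAAABAABAAABAABAABAAABAABAAABAABAA…BAAABAABAAABAABAAABAABAABAAABAABAAABAABAABAAABAABAAABAABAA  (len 1393)
t=9: BAAABAABAAABAABAAABAABAABAAABAABAAABAABAABAAABAABAAABAABAA…BAAABAABAAABAABAAABAABAABAAABAABAAABAABAABAAABAABAAABAABAA  (len 3363)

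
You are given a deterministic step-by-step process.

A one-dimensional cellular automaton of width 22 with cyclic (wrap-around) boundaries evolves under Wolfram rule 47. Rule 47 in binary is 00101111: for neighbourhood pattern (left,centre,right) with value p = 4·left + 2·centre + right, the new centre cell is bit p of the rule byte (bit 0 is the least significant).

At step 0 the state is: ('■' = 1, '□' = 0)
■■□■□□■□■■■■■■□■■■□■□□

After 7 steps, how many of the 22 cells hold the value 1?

12

k=0  ■■□■□□■□■■■■■■□■■■□■□□
k=1  ■□■■□■■■■□□□□□■■□□■■□■
k=2  □■■□■■□□□□■■■■■□□■■□■■
k=3  ■■□■■□□■■■■□□□□□■■□■■□
k=4  ■□■■□□■■□□□□■■■■■□■■□■
k=5  □■■□□■■□□■■■■□□□□■■□■■
k=6  ■■□□■■□□■■□□□□■■■■□■■□
k=7  ■□□■■□□■■□□■■■■□□□■■□■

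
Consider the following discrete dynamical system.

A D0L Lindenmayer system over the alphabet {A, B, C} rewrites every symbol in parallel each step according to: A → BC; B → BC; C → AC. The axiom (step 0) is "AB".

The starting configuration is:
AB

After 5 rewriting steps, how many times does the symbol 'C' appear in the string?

gen 0: AB
gen 1: BCBC
gen 2: BCACBCAC
gen 3: BCACBCACBCACBCAC
gen 4: BCACBCACBCACBCACBCACBCACBCACBCAC
gen 5: BCACBCACBCACBCACBCACBCACBCACBCACBCACBCACBCACBCACBCACBCACBCACBCAC

32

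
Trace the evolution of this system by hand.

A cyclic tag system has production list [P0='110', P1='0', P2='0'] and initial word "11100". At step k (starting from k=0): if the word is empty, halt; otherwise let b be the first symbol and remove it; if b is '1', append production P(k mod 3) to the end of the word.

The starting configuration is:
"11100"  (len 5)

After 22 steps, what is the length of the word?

0) "11100"  (len 5)
1) "1100110"  (len 7)
2) "1001100"  (len 7)
3) "0011000"  (len 7)
4) "011000"  (len 6)
5) "11000"  (len 5)
6) "10000"  (len 5)
7) "0000110"  (len 7)
8) "000110"  (len 6)
9) "00110"  (len 5)
10) "0110"  (len 4)
11) "110"  (len 3)
12) "100"  (len 3)
13) "00110"  (len 5)
14) "0110"  (len 4)
15) "110"  (len 3)
16) "10110"  (len 5)
17) "01100"  (len 5)
18) "1100"  (len 4)
19) "100110"  (len 6)
20) "001100"  (len 6)
21) "01100"  (len 5)
22) "1100"  (len 4)

4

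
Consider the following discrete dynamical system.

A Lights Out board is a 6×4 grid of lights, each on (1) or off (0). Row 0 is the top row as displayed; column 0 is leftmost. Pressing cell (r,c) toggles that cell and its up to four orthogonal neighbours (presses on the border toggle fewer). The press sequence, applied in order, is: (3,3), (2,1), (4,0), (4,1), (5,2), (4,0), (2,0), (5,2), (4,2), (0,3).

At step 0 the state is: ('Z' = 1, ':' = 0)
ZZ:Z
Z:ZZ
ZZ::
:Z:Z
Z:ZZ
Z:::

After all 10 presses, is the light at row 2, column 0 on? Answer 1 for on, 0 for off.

1

[0] ZZ:Z
Z:ZZ
ZZ::
:Z:Z
Z:ZZ
Z:::
[1] ZZ:Z
Z:ZZ
ZZ:Z
:ZZ:
Z:Z:
Z:::
[2] ZZ:Z
ZZZZ
::ZZ
::Z:
Z:Z:
Z:::
[3] ZZ:Z
ZZZZ
::ZZ
Z:Z:
:ZZ:
::::
[4] ZZ:Z
ZZZZ
::ZZ
ZZZ:
Z:::
:Z::
[5] ZZ:Z
ZZZZ
::ZZ
ZZZ:
Z:Z:
::ZZ
[6] ZZ:Z
ZZZZ
::ZZ
:ZZ:
:ZZ:
Z:ZZ
[7] ZZ:Z
:ZZZ
ZZZZ
ZZZ:
:ZZ:
Z:ZZ
[8] ZZ:Z
:ZZZ
ZZZZ
ZZZ:
:Z::
ZZ::
[9] ZZ:Z
:ZZZ
ZZZZ
ZZ::
::ZZ
ZZZ:
[10] ZZZ:
:ZZ:
ZZZZ
ZZ::
::ZZ
ZZZ:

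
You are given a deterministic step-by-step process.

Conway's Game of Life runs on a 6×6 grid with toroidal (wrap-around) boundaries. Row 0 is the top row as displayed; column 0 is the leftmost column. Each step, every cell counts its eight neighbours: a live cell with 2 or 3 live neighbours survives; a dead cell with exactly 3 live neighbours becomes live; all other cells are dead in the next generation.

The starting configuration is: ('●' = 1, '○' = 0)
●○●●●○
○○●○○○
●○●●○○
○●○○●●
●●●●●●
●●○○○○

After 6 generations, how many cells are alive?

0) ●○●●●○
○○●○○○
●○●●○○
○●○○●●
●●●●●●
●●○○○○
1) ●○●●○●
○○○○●●
●○●●●●
○○○○○○
○○○●○○
○○○○○○
2) ●○○●○●
○○○○○○
●○○●○○
○○●○○●
○○○○○○
○○●●●○
3) ○○●●○●
●○○○●●
○○○○○○
○○○○○○
○○●○●○
○○●●●●
4) ○●●○○○
●○○●●●
○○○○○●
○○○○○○
○○●○●●
○●○○○●
5) ○●●●○○
●●●●●●
●○○○○●
○○○○●●
●○○○●●
○●○●●●
6) ○○○○○○
○○○○○○
○○●○○○
○○○○○○
○○○○○○
○●○○○○

2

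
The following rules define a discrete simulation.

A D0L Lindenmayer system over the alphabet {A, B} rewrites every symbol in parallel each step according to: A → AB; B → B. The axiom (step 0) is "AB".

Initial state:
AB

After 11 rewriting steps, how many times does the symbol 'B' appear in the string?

[0] AB
[1] ABB
[2] ABBB
[3] ABBBB
[4] ABBBBB
[5] ABBBBBB
[6] ABBBBBBB
[7] ABBBBBBBB
[8] ABBBBBBBBB
[9] ABBBBBBBBBB
[10] ABBBBBBBBBBB
[11] ABBBBBBBBBBBB

12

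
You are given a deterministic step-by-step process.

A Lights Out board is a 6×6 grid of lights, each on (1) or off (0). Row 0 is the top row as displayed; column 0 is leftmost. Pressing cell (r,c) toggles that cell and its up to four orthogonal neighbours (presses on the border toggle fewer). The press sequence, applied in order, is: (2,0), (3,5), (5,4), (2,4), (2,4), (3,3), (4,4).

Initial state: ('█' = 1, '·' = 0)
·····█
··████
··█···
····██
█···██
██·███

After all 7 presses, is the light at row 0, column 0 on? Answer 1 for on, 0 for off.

0

0) ·····█
··████
··█···
····██
█···██
██·███
1) ·····█
█·████
███···
█···██
█···██
██·███
2) ·····█
█·████
███··█
█·····
█···█·
██·███
3) ·····█
█·████
███··█
█·····
█·····
██····
4) ·····█
█·██·█
█████·
█···█·
█·····
██····
5) ·····█
█·████
███··█
█·····
█·····
██····
6) ·····█
█·████
████·█
█·███·
█··█··
██····
7) ·····█
█·████
████·█
█·██··
█···██
██··█·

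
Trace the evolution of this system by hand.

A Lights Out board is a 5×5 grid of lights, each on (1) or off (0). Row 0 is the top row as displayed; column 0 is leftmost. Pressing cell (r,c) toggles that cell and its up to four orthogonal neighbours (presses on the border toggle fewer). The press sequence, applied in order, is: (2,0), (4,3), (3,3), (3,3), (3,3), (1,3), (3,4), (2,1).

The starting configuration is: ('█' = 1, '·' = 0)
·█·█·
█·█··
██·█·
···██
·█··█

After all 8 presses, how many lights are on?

0) ·█·█·
█·█··
██·█·
···██
·█··█
1) ·█·█·
··█··
···█·
█··██
·█··█
2) ·█·█·
··█··
···█·
█···█
·███·
3) ·█·█·
··█··
·····
█·██·
·██··
4) ·█·█·
··█··
···█·
█···█
·███·
5) ·█·█·
··█··
·····
█·██·
·██··
6) ·█···
···██
···█·
█·██·
·██··
7) ·█···
···██
···██
█·█·█
·██·█
8) ·█···
·█·██
█████
███·█
·██·█

16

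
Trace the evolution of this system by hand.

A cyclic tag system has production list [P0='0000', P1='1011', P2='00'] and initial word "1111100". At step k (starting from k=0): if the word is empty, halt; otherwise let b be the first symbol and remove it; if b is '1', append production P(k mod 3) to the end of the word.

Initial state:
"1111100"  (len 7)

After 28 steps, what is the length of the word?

19

gen 0: "1111100"  (len 7)
gen 1: "1111000000"  (len 10)
gen 2: "1110000001011"  (len 13)
gen 3: "11000000101100"  (len 14)
gen 4: "10000001011000000"  (len 17)
gen 5: "00000010110000001011"  (len 20)
gen 6: "0000010110000001011"  (len 19)
gen 7: "000010110000001011"  (len 18)
gen 8: "00010110000001011"  (len 17)
gen 9: "0010110000001011"  (len 16)
gen 10: "010110000001011"  (len 15)
gen 11: "10110000001011"  (len 14)
gen 12: "011000000101100"  (len 15)
gen 13: "11000000101100"  (len 14)
gen 14: "10000001011001011"  (len 17)
gen 15: "000000101100101100"  (len 18)
gen 16: "00000101100101100"  (len 17)
gen 17: "0000101100101100"  (len 16)
gen 18: "000101100101100"  (len 15)
gen 19: "00101100101100"  (len 14)
gen 20: "0101100101100"  (len 13)
gen 21: "101100101100"  (len 12)
gen 22: "011001011000000"  (len 15)
gen 23: "11001011000000"  (len 14)
gen 24: "100101100000000"  (len 15)
gen 25: "001011000000000000"  (len 18)
gen 26: "01011000000000000"  (len 17)
gen 27: "1011000000000000"  (len 16)
gen 28: "0110000000000000000"  (len 19)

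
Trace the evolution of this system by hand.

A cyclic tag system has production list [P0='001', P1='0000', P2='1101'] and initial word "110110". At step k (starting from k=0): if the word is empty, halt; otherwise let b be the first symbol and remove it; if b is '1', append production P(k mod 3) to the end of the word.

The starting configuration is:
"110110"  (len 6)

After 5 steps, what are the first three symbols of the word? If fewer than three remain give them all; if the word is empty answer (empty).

gen 0: "110110"  (len 6)
gen 1: "10110001"  (len 8)
gen 2: "01100010000"  (len 11)
gen 3: "1100010000"  (len 10)
gen 4: "100010000001"  (len 12)
gen 5: "000100000010000"  (len 15)

000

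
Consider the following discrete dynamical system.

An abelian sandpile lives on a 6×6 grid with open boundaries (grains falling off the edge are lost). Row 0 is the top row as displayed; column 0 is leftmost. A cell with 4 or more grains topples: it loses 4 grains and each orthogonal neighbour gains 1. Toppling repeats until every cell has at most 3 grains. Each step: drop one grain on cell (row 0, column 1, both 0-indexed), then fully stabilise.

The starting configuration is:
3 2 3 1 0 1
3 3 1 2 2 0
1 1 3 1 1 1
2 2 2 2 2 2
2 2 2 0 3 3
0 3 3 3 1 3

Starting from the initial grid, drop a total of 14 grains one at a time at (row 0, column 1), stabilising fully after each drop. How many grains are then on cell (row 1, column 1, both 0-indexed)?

gen 0: 3 2 3 1 0 1
3 3 1 2 2 0
1 1 3 1 1 1
2 2 2 2 2 2
2 2 2 0 3 3
0 3 3 3 1 3
gen 1: 3 3 3 1 0 1
3 3 1 2 2 0
1 1 3 1 1 1
2 2 2 2 2 2
2 2 2 0 3 3
0 3 3 3 1 3
gen 2: 1 3 0 2 0 1
1 1 3 2 2 0
2 2 3 1 1 1
2 2 2 2 2 2
2 2 2 0 3 3
0 3 3 3 1 3
gen 3: 2 0 1 2 0 1
1 2 3 2 2 0
2 2 3 1 1 1
2 2 2 2 2 2
2 2 2 0 3 3
0 3 3 3 1 3
gen 4: 2 1 1 2 0 1
1 2 3 2 2 0
2 2 3 1 1 1
2 2 2 2 2 2
2 2 2 0 3 3
0 3 3 3 1 3
gen 5: 2 2 1 2 0 1
1 2 3 2 2 0
2 2 3 1 1 1
2 2 2 2 2 2
2 2 2 0 3 3
0 3 3 3 1 3
gen 6: 2 3 1 2 0 1
1 2 3 2 2 0
2 2 3 1 1 1
2 2 2 2 2 2
2 2 2 0 3 3
0 3 3 3 1 3
gen 7: 3 0 2 2 0 1
1 3 3 2 2 0
2 2 3 1 1 1
2 2 2 2 2 2
2 2 2 0 3 3
0 3 3 3 1 3
gen 8: 3 1 2 2 0 1
1 3 3 2 2 0
2 2 3 1 1 1
2 2 2 2 2 2
2 2 2 0 3 3
0 3 3 3 1 3
gen 9: 3 2 2 2 0 1
1 3 3 2 2 0
2 2 3 1 1 1
2 2 2 2 2 2
2 2 2 0 3 3
0 3 3 3 1 3
gen 10: 3 3 2 2 0 1
1 3 3 2 2 0
2 2 3 1 1 1
2 2 2 2 2 2
2 2 2 0 3 3
0 3 3 3 1 3
gen 11: 0 3 0 3 0 1
3 2 2 3 2 0
3 0 1 2 1 1
2 3 3 2 2 2
2 2 2 0 3 3
0 3 3 3 1 3
gen 12: 1 0 1 3 0 1
3 3 2 3 2 0
3 0 1 2 1 1
2 3 3 2 2 2
2 2 2 0 3 3
0 3 3 3 1 3
gen 13: 1 1 1 3 0 1
3 3 2 3 2 0
3 0 1 2 1 1
2 3 3 2 2 2
2 2 2 0 3 3
0 3 3 3 1 3
gen 14: 1 2 1 3 0 1
3 3 2 3 2 0
3 0 1 2 1 1
2 3 3 2 2 2
2 2 2 0 3 3
0 3 3 3 1 3

3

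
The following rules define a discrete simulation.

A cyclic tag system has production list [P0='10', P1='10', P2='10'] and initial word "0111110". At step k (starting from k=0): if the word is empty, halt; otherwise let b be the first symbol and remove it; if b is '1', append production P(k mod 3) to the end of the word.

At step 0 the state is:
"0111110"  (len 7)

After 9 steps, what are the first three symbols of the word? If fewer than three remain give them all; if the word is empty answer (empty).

101

gen 0: "0111110"  (len 7)
gen 1: "111110"  (len 6)
gen 2: "1111010"  (len 7)
gen 3: "11101010"  (len 8)
gen 4: "110101010"  (len 9)
gen 5: "1010101010"  (len 10)
gen 6: "01010101010"  (len 11)
gen 7: "1010101010"  (len 10)
gen 8: "01010101010"  (len 11)
gen 9: "1010101010"  (len 10)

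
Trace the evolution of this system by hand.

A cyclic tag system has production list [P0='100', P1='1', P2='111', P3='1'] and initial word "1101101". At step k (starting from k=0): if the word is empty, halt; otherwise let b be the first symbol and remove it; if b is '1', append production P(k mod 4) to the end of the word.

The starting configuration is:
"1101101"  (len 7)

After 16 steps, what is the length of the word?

0) "1101101"  (len 7)
1) "101101100"  (len 9)
2) "011011001"  (len 9)
3) "11011001"  (len 8)
4) "10110011"  (len 8)
5) "0110011100"  (len 10)
6) "110011100"  (len 9)
7) "10011100111"  (len 11)
8) "00111001111"  (len 11)
9) "0111001111"  (len 10)
10) "111001111"  (len 9)
11) "11001111111"  (len 11)
12) "10011111111"  (len 11)
13) "0011111111100"  (len 13)
14) "011111111100"  (len 12)
15) "11111111100"  (len 11)
16) "11111111001"  (len 11)

11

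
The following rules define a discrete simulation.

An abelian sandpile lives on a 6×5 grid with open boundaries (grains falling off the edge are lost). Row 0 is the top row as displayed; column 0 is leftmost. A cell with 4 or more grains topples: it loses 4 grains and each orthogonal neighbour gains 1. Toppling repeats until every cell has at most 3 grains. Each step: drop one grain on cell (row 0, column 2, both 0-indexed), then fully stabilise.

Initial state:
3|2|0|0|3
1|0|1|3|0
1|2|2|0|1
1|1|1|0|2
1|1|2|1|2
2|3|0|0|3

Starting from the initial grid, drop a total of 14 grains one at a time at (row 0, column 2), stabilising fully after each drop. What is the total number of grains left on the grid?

43

gen 0: 3|2|0|0|3
1|0|1|3|0
1|2|2|0|1
1|1|1|0|2
1|1|2|1|2
2|3|0|0|3
gen 1: 3|2|1|0|3
1|0|1|3|0
1|2|2|0|1
1|1|1|0|2
1|1|2|1|2
2|3|0|0|3
gen 2: 3|2|2|0|3
1|0|1|3|0
1|2|2|0|1
1|1|1|0|2
1|1|2|1|2
2|3|0|0|3
gen 3: 3|2|3|0|3
1|0|1|3|0
1|2|2|0|1
1|1|1|0|2
1|1|2|1|2
2|3|0|0|3
gen 4: 3|3|0|1|3
1|0|2|3|0
1|2|2|0|1
1|1|1|0|2
1|1|2|1|2
2|3|0|0|3
gen 5: 3|3|1|1|3
1|0|2|3|0
1|2|2|0|1
1|1|1|0|2
1|1|2|1|2
2|3|0|0|3
gen 6: 3|3|2|1|3
1|0|2|3|0
1|2|2|0|1
1|1|1|0|2
1|1|2|1|2
2|3|0|0|3
gen 7: 3|3|3|1|3
1|0|2|3|0
1|2|2|0|1
1|1|1|0|2
1|1|2|1|2
2|3|0|0|3
gen 8: 0|1|1|2|3
2|1|3|3|0
1|2|2|0|1
1|1|1|0|2
1|1|2|1|2
2|3|0|0|3
gen 9: 0|1|2|2|3
2|1|3|3|0
1|2|2|0|1
1|1|1|0|2
1|1|2|1|2
2|3|0|0|3
gen 10: 0|1|3|2|3
2|1|3|3|0
1|2|2|0|1
1|1|1|0|2
1|1|2|1|2
2|3|0|0|3
gen 11: 0|2|2|1|0
2|2|1|1|2
1|2|3|1|1
1|1|1|0|2
1|1|2|1|2
2|3|0|0|3
gen 12: 0|2|3|1|0
2|2|1|1|2
1|2|3|1|1
1|1|1|0|2
1|1|2|1|2
2|3|0|0|3
gen 13: 0|3|0|2|0
2|2|2|1|2
1|2|3|1|1
1|1|1|0|2
1|1|2|1|2
2|3|0|0|3
gen 14: 0|3|1|2|0
2|2|2|1|2
1|2|3|1|1
1|1|1|0|2
1|1|2|1|2
2|3|0|0|3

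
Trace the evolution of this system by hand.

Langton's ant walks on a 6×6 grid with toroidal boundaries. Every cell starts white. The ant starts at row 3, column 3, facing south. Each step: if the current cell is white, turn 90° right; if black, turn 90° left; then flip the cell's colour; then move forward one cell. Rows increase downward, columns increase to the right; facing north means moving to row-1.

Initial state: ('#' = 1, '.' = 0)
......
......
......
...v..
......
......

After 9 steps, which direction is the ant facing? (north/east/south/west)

east

t=0: ......
......
......
...v..
......
......
t=1: ......
......
......
..<#..
......
......
t=2: ......
......
..^...
..##..
......
......
t=3: ......
......
..#>..
..##..
......
......
t=4: ......
......
..##..
..#v..
......
......
t=5: ......
......
..##..
..#.>.
......
......
t=6: ......
......
..##..
..#.#.
....v.
......
t=7: ......
......
..##..
..#.#.
...<#.
......
t=8: ......
......
..##..
..#^#.
...##.
......
t=9: ......
......
..##..
..##>.
...##.
......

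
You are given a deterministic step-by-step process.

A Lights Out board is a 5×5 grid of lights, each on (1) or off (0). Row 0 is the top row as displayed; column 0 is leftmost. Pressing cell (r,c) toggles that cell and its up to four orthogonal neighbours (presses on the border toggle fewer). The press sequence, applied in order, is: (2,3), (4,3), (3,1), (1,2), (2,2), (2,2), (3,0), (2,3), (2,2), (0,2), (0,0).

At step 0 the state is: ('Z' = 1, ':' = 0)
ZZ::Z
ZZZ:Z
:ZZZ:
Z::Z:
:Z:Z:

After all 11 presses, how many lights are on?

12

t=0: ZZ::Z
ZZZ:Z
:ZZZ:
Z::Z:
:Z:Z:
t=1: ZZ::Z
ZZZZZ
:Z::Z
Z::::
:Z:Z:
t=2: ZZ::Z
ZZZZZ
:Z::Z
Z::Z:
:ZZ:Z
t=3: ZZ::Z
ZZZZZ
::::Z
:ZZZ:
::Z:Z
t=4: ZZZ:Z
Z:::Z
::Z:Z
:ZZZ:
::Z:Z
t=5: ZZZ:Z
Z:Z:Z
:Z:ZZ
:Z:Z:
::Z:Z
t=6: ZZZ:Z
Z:::Z
::Z:Z
:ZZZ:
::Z:Z
t=7: ZZZ:Z
Z:::Z
Z:Z:Z
Z:ZZ:
Z:Z:Z
t=8: ZZZ:Z
Z::ZZ
Z::Z:
Z:Z::
Z:Z:Z
t=9: ZZZ:Z
Z:ZZZ
ZZZ::
Z::::
Z:Z:Z
t=10: Z::ZZ
Z::ZZ
ZZZ::
Z::::
Z:Z:Z
t=11: :Z:ZZ
:::ZZ
ZZZ::
Z::::
Z:Z:Z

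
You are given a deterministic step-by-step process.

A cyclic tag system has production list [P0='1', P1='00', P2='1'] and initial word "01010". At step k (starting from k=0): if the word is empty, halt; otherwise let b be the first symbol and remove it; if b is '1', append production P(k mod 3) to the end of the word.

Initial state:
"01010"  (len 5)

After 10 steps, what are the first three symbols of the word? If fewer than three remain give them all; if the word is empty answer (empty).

k=0  "01010"  (len 5)
k=1  "1010"  (len 4)
k=2  "01000"  (len 5)
k=3  "1000"  (len 4)
k=4  "0001"  (len 4)
k=5  "001"  (len 3)
k=6  "01"  (len 2)
k=7  "1"  (len 1)
k=8  "00"  (len 2)
k=9  "0"  (len 1)
k=10  (halted — word empty)

(empty)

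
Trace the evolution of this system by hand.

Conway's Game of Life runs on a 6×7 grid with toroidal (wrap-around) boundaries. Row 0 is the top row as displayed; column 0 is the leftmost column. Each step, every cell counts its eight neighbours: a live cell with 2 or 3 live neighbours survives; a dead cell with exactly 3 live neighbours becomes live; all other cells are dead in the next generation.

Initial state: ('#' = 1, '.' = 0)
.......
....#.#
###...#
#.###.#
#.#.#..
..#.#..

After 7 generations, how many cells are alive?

k=0  .......
....#.#
###...#
#.###.#
#.#.#..
..#.#..
k=1  ...#.#.
.#...##
..#.#..
....#..
#.#.#.#
.#.....
k=2  #.#.###
..##.##
...##..
.#..#..
##.#.#.
#######
k=3  .......
###....
.......
##...#.
.......
.......
k=4  .#.....
.#.....
..#...#
.......
.......
.......
k=5  .......
###....
.......
.......
.......
.......
k=6  .#.....
.#.....
.#.....
.......
.......
.......
k=7  .......
###....
.......
.......
.......
.......

3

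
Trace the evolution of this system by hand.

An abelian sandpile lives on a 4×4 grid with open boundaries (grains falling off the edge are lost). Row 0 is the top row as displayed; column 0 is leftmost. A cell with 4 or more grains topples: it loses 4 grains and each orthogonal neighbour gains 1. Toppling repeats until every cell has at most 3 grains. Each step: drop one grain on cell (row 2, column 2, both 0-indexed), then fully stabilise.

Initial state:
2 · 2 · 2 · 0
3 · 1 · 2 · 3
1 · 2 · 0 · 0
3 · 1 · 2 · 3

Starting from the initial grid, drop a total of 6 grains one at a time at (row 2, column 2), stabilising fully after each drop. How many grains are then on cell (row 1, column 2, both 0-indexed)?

3

t=0: 2 · 2 · 2 · 0
3 · 1 · 2 · 3
1 · 2 · 0 · 0
3 · 1 · 2 · 3
t=1: 2 · 2 · 2 · 0
3 · 1 · 2 · 3
1 · 2 · 1 · 0
3 · 1 · 2 · 3
t=2: 2 · 2 · 2 · 0
3 · 1 · 2 · 3
1 · 2 · 2 · 0
3 · 1 · 2 · 3
t=3: 2 · 2 · 2 · 0
3 · 1 · 2 · 3
1 · 2 · 3 · 0
3 · 1 · 2 · 3
t=4: 2 · 2 · 2 · 0
3 · 1 · 3 · 3
1 · 3 · 0 · 1
3 · 1 · 3 · 3
t=5: 2 · 2 · 2 · 0
3 · 1 · 3 · 3
1 · 3 · 1 · 1
3 · 1 · 3 · 3
t=6: 2 · 2 · 2 · 0
3 · 1 · 3 · 3
1 · 3 · 2 · 1
3 · 1 · 3 · 3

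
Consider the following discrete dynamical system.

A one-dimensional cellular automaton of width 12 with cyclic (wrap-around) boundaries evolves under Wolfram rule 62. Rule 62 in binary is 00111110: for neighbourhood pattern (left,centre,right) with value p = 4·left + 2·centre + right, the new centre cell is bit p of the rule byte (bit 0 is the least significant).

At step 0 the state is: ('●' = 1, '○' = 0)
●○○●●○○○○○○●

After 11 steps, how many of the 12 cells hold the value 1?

[0] ●○○●●○○○○○○●
[1] ○●●●○●○○○○●●
[2] ●●○○●●●○○●●○
[3] ●○●●●○○●●●○●
[4] ○●●○○●●●○○●●
[5] ●●○●●●○○●●●○
[6] ●○●●○○●●●○○●
[7] ○●●○●●●○○●●●
[8] ●●○●●○○●●●○○
[9] ●○●●○●●●○○●●
[10] ○●●○●●○○●●●○
[11] ●●○●●○●●●○○●

8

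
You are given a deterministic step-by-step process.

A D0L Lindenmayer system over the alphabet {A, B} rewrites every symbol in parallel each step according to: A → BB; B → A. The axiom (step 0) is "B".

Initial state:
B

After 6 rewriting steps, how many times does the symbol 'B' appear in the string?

gen 0: B
gen 1: A
gen 2: BB
gen 3: AA
gen 4: BBBB
gen 5: AAAA
gen 6: BBBBBBBB

8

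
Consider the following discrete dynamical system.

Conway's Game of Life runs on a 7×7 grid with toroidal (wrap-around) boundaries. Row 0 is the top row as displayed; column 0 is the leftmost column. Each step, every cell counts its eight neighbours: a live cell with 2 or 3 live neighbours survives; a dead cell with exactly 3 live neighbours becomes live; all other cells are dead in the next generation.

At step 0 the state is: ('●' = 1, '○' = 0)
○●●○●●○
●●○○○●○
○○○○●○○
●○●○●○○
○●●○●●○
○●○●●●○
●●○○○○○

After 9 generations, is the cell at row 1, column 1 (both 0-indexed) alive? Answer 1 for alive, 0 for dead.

1

gen 0: ○●●○●●○
●●○○○●○
○○○○●○○
●○●○●○○
○●●○●●○
○●○●●●○
●●○○○○○
gen 1: ○○●○●●○
●●●●○●●
●○○●●●●
○○●○●○○
●○○○○○●
○○○●○●●
●○○○○○●
gen 2: ○○●○●○○
○○○○○○○
○○○○○○○
○●○○●○○
●○○●●○●
○○○○○●○
●○○●○○○
gen 3: ○○○●○○○
○○○○○○○
○○○○○○○
●○○●●●○
●○○●●○●
●○○●○●○
○○○●●○○
gen 4: ○○○●●○○
○○○○○○○
○○○○●○○
●○○●○●○
●●●○○○○
●○●○○●○
○○●●○○○
gen 5: ○○●●●○○
○○○●●○○
○○○○●○○
●○●●●○●
●○●●●○○
●○○○○○●
○●●○○○○
gen 6: ○●○○●○○
○○●○○●○
○○●○○○○
●○●○○○●
○○●○●○○
●○○○○○●
●●●○○○○
gen 7: ●○○●○○○
○●●●○○○
○○●●○○●
○○●○○○○
○○○●○●○
●○●●○○●
○○●○○○●
gen 8: ●○○●○○○
●●○○●○○
○○○○○○○
○○●○●○○
○●○●●○●
●●●●●●●
○○●○○○●
gen 9: ●○●●○○●
●●○○○○○
○●○●○○○
○○●○●●○
○○○○○○●
○○○○○○○
○○○○○○○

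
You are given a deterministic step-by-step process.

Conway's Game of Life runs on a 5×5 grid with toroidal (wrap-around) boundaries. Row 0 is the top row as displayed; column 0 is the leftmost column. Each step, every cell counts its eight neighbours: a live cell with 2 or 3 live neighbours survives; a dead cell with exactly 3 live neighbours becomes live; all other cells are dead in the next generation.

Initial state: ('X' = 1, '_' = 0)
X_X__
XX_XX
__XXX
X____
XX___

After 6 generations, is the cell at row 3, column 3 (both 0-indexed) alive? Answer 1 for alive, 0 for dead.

1

[0] X_X__
XX_XX
__XXX
X____
XX___
[1] __XX_
_____
__X__
X_XX_
X___X
[2] ___XX
__XX_
_XXX_
X_XX_
X____
[3] __XXX
_X___
_____
X__X_
XXX__
[4] ___XX
__XX_
_____
X_X_X
X____
[5] __XXX
__XXX
_XX_X
XX__X
XX___
[6] _____
_____
_____
___XX
_____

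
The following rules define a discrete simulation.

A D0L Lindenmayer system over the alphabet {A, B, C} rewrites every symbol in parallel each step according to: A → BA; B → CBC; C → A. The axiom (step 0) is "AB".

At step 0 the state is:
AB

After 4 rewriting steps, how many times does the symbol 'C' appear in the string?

12

t=0: AB
t=1: BACBC
t=2: CBCBAACBCA
t=3: ACBCACBCBABAACBCABA
t=4: BAACBCABAACBCACBCBACBCBABAACBCABACBCBA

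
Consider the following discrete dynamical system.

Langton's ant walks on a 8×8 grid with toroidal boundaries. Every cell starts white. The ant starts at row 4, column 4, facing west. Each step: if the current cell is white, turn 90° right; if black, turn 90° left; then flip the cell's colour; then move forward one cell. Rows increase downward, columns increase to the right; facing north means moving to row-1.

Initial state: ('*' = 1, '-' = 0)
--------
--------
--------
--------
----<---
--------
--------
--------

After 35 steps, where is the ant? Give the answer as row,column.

[0] --------
--------
--------
--------
----<---
--------
--------
--------
[1] --------
--------
--------
----^---
----*---
--------
--------
--------
[2] --------
--------
--------
----*>--
----*---
--------
--------
--------
[3] --------
--------
--------
----**--
----*v--
--------
--------
--------
[4] --------
--------
--------
----**--
----<*--
--------
--------
--------
[5] --------
--------
--------
----**--
-----*--
----v---
--------
--------
[6] --------
--------
--------
----**--
-----*--
---<*---
--------
--------
[7] --------
--------
--------
----**--
---^-*--
---**---
--------
--------
[8] --------
--------
--------
----**--
---*>*--
---**---
--------
--------
[9] --------
--------
--------
----**--
---***--
---*v---
--------
--------
[10] --------
--------
--------
----**--
---***--
---*->--
--------
--------
[11] --------
--------
--------
----**--
---***--
---*-*--
-----v--
--------
[12] --------
--------
--------
----**--
---***--
---*-*--
----<*--
--------
[13] --------
--------
--------
----**--
---***--
---*^*--
----**--
--------
[14] --------
--------
--------
----**--
---***--
---**>--
----**--
--------
[15] --------
--------
--------
----**--
---**^--
---**---
----**--
--------
[16] --------
--------
--------
----**--
---*<---
---**---
----**--
--------
[17] --------
--------
--------
----**--
---*----
---*v---
----**--
--------
[18] --------
--------
--------
----**--
---*----
---*->--
----**--
--------
[19] --------
--------
--------
----**--
---*----
---*-*--
----*v--
--------
[20] --------
--------
--------
----**--
---*----
---*-*--
----*->-
--------
[21] --------
--------
--------
----**--
---*----
---*-*--
----*-*-
------v-
[22] --------
--------
--------
----**--
---*----
---*-*--
----*-*-
-----<*-
[23] --------
--------
--------
----**--
---*----
---*-*--
----*^*-
-----**-
[24] --------
--------
--------
----**--
---*----
---*-*--
----**>-
-----**-
[25] --------
--------
--------
----**--
---*----
---*-*^-
----**--
-----**-
[26] --------
--------
--------
----**--
---*----
---*-**>
----**--
-----**-
[27] --------
--------
--------
----**--
---*----
---*-***
----**-v
-----**-
[28] --------
--------
--------
----**--
---*----
---*-***
----**<*
-----**-
[29] --------
--------
--------
----**--
---*----
---*-*^*
----****
-----**-
[30] --------
--------
--------
----**--
---*----
---*-<-*
----****
-----**-
[31] --------
--------
--------
----**--
---*----
---*---*
----*v**
-----**-
[32] --------
--------
--------
----**--
---*----
---*---*
----*->*
-----**-
[33] --------
--------
--------
----**--
---*----
---*--^*
----*--*
-----**-
[34] --------
--------
--------
----**--
---*----
---*--*>
----*--*
-----**-
[35] --------
--------
--------
----**--
---*---^
---*--*-
----*--*
-----**-

4,7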